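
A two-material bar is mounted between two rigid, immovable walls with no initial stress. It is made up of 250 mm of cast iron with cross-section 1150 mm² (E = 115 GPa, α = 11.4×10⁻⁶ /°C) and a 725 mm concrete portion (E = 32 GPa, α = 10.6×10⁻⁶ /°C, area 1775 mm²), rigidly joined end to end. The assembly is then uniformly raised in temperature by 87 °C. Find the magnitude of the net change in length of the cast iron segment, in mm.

|ΔL| ≈ 0.13 mm

If the supports were absent, the total length change would be Σ αᵢΔT Lᵢ = 11.4×10⁻⁶×87×250 + 10.6×10⁻⁶×87×725 = 0.9165 mm.
Since the ends are fixed, an axial force P builds up, equal in every segment, with P · Σ Lᵢ/(AᵢEᵢ) = δ_free.
Σ Lᵢ/(AᵢEᵢ) = 250/(1150×115×10³) + 725/(1775×32×10³) = 1.465×10⁻⁵ mm/N.
So P = 0.9165 / 1.465×10⁻⁵ = 62.54 kN, compressive.
For the cast iron segment, free thermal change = 11.4×10⁻⁶×87×250 = 0.2479 mm and elastic change from P = 62540×250/(1150×115×10³) = 0.1182 mm; these oppose, so the net change is 0.13 mm (segment lengthens).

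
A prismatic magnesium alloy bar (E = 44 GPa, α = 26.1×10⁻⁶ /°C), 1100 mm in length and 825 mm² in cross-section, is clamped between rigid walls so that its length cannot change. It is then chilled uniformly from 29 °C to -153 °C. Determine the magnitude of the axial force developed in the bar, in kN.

With zero net strain, σ = E·αΔT = 44 GPa × 26.1×10⁻⁶ × 182 = 209 MPa.
Then P = σA = 209 × 825 mm² = 172.4 kN, tensile.

P ≈ 172 kN (tensile)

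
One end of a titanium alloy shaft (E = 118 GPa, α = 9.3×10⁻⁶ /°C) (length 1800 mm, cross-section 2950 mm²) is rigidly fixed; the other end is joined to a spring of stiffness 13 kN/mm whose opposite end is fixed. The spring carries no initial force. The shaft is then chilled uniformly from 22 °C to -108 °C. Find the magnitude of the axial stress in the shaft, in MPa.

The unrestrained thermal change is αΔT L = 9.3×10⁻⁶ × 130 × 1800 = 2.176 mm.
With a force P in the spring, the elastic change of the shaft is PL/(AE) and that of the spring is P/k; compatibility requires their sum to equal δ_free.
So P = δ_free / [L/(AE) + 1/k] = 2.176 / [ 1800/(2950×118×10³) + 1/(13×10³) ].
P = 2.176 / 8.209×10⁻⁵ = 26510 N.
σ = P/A = 26510/2950 = 8.986 MPa.

σ ≈ 8.99 MPa (tensile)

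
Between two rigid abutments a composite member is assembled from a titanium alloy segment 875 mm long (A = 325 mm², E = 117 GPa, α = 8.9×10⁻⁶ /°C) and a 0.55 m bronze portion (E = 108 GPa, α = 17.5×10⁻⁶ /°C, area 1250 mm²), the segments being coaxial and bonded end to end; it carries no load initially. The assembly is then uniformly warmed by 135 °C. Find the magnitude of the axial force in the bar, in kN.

P ≈ 86.8 kN (compressive)

If the supports were absent, the total length change would be Σ αᵢΔT Lᵢ = 8.9×10⁻⁶×135×875 + 17.5×10⁻⁶×135×550 = 2.351 mm.
The walls prevent any net length change, so an axial force P (same in every segment) develops. Compatibility: P · Σ Lᵢ/(AᵢEᵢ) = δ_free.
Σ Lᵢ/(AᵢEᵢ) = 875/(325×117×10³) + 550/(1250×108×10³) = 2.709×10⁻⁵ mm/N.
So P = 2.351 / 2.709×10⁻⁵ = 86.79 kN, compressive.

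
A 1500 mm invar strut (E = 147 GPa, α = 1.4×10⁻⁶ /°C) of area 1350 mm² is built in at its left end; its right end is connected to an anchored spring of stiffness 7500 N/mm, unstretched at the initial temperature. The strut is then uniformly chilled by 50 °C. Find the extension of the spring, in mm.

The unrestrained thermal change is αΔT L = 1.4×10⁻⁶ × 50 × 1500 = 0.105 mm.
Let P be the tensile force in the spring. The strut extends elastically by PL/(AE) and the spring stretches by P/k; together these equal δ_free.
So P = δ_free / [L/(AE) + 1/k] = 0.105 / [ 1500/(1350×147×10³) + 1/(7500) ].
P = 0.105 / 0.0001409 = 745.3 N.
Spring extension = P/k = 745.3/(7500) = 0.09937 mm.

δ ≈ 0.0994 mm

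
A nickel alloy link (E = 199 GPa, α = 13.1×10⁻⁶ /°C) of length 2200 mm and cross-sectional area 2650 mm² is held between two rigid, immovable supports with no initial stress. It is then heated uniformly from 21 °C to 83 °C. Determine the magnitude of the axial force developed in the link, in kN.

P ≈ 428 kN (compressive)

Full restraint means ε = 0, so the stress is σ = EαΔT = 199×10³ × 13.1×10⁻⁶ × 62 = 161.6 MPa.
Then P = σA = 161.6 × 2650 mm² = 428.3 kN, compressive.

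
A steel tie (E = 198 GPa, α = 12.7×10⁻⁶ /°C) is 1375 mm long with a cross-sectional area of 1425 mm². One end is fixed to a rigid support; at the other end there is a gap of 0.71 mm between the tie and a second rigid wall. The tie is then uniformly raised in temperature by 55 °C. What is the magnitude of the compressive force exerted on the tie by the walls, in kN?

Free thermal elongation = αΔT L = 12.7×10⁻⁶ × 55 × 1375 = 0.9604 mm.
After closing the 0.71 mm clearance, 0.9604 − 0.71 = 0.2504 mm of expansion remains to be suppressed by the wall.
So σ = E(δ_free − g)/L = 198×10³ × 0.2504/1375 = 36.06 MPa.
P = σA = 36.06 × 1425 = 51.39 kN.

P ≈ 51.4 kN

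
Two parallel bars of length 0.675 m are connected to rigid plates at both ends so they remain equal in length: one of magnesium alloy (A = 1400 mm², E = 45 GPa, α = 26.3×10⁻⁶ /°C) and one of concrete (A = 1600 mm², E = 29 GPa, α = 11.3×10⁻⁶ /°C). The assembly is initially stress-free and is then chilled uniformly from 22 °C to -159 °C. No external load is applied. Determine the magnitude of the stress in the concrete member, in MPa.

σ ≈ 45.3 MPa (compressive)

Equilibrium of a rigid end plate with no external load gives equal and opposite internal forces ±P in the two members. Since α_{magnesium alloy} > α_{concrete}, cooling drives the magnesium alloy into tension and the concrete into compression.
Setting the final lengths equal and cancelling L: (α₁ − α₂)ΔT = P/(A₁E₁) + P/(A₂E₂).
|α₁ − α₂|·ΔT = 15×10⁻⁶ × 181 = 0.002715.
1/(A₁E₁) + 1/(A₂E₂) = 1/(1400×45×10³) + 1/(1600×29×10³) = 3.742×10⁻⁸ N⁻¹.
So P = 0.002715 / 3.742×10⁻⁸ = 72.55 kN.
σ_{concrete} = P/A₂ = 72550/1600 = 45.34 MPa, compressive.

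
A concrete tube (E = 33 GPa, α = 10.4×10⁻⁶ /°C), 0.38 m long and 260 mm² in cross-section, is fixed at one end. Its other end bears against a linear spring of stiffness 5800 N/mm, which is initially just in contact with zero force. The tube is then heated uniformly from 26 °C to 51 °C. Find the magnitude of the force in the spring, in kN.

P ≈ 0.456 kN

Free thermal expansion: δ_free = αΔT L = 10.4×10⁻⁶ × 25 × 380 = 0.0988 mm.
With a force P in the spring, the elastic change of the tube is PL/(AE) and that of the spring is P/k; compatibility requires their sum to equal δ_free.
So P = δ_free / [L/(AE) + 1/k] = 0.0988 / [ 380/(260×33×10³) + 1/(5800) ].
P = 0.0988 / 0.0002167 = 455.9 N.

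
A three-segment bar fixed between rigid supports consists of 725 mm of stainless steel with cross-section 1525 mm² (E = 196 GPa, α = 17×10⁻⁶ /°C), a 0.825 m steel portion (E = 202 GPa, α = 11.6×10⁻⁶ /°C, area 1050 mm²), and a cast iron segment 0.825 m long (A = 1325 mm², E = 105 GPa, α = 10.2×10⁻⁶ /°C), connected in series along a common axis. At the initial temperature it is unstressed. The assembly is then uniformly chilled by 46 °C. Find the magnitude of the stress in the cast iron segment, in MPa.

Free thermal contraction of the whole bar: Σ αᵢΔT Lᵢ = 17×10⁻⁶×46×725 + 11.6×10⁻⁶×46×825 + 10.2×10⁻⁶×46×825 = 1.394 mm.
Since the ends are fixed, an axial force P builds up, equal in every segment, with P · Σ Lᵢ/(AᵢEᵢ) = δ_free.
The series flexibility is Σ Lᵢ/(AᵢEᵢ) = 725/(1525×196×10³) + 825/(1050×202×10³) + 825/(1325×105×10³) = 1.225×10⁻⁵ mm/N.
Hence P = δ_free / Σ(L/AE) = 1.394/1.225×10⁻⁵ = 113.9 kN (tensile).
σ_{cast iron} = P / A = 113900 / 1325 = 85.93 MPa.

σ ≈ 85.9 MPa (tensile)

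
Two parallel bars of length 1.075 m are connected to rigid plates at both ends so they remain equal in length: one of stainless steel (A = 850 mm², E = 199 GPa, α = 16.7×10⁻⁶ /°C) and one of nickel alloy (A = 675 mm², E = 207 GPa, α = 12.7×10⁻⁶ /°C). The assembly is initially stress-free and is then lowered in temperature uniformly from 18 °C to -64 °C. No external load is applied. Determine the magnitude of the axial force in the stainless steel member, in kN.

P ≈ 25.1 kN (tensile in the stainless steel)

Both members must finish at the same length. With the larger α, the stainless steel tends to over-contract; the plates restrain it, putting the stainless steel in tension and the nickel alloy in compression. With no external load the two internal forces are equal and opposite, magnitude P.
Compatibility of the two members (thermal + elastic change equal): (α₁ − α₂)ΔT = P·[1/(A₁E₁) + 1/(A₂E₂)].
|α₁ − α₂|·ΔT = 4×10⁻⁶ × 82 = 0.000328.
1/(A₁E₁) + 1/(A₂E₂) = 1/(850×199×10³) + 1/(675×207×10³) = 1.307×10⁻⁸ N⁻¹.
P = 0.000328 / 1.307×10⁻⁸ = 25100 N = 25.1 kN.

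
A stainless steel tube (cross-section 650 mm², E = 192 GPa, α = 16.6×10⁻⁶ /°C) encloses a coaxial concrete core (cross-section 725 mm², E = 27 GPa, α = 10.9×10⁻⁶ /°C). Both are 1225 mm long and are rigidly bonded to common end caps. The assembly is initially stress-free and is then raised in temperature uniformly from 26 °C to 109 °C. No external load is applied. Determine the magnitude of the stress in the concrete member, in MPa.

Both members must finish at the same length. With the larger α, the stainless steel tends to over-expand; the plates restrain it, putting the stainless steel in compression and the concrete in tension. With no external load the two internal forces are equal and opposite, magnitude P.
Compatibility of the two members (thermal + elastic change equal): (α₁ − α₂)ΔT = P·[1/(A₁E₁) + 1/(A₂E₂)].
|α₁ − α₂|·ΔT = 5.7×10⁻⁶ × 83 = 0.0004731.
1/(A₁E₁) + 1/(A₂E₂) = 1/(650×192×10³) + 1/(725×27×10³) = 5.91×10⁻⁸ N⁻¹.
P = 0.0004731 / 5.91×10⁻⁸ = 8005 N = 8.005 kN.
σ_{concrete} = P/A₂ = 8005/725 = 11.04 MPa, tensile.

σ ≈ 11 MPa (tensile)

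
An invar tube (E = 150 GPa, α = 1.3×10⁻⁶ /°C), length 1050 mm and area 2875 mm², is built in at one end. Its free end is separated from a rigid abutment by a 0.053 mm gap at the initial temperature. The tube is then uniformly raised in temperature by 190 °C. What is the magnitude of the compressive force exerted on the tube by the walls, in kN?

P ≈ 84.8 kN

If the wall were absent the tube would grow by αΔT L = 1.3×10⁻⁶ × 190 × 1050 = 0.2593 mm.
The gap closes (δ_free > 0.053 mm) and the wall then resists a further 0.2593 − 0.053 = 0.2063 mm of expansion.
Compatibility: PL/(AE) = 0.2063 mm, so σ = P/A = E × (0.2063/1050) = 29.48 MPa.
P = σA = 29.48 × 2875 = 84.75 kN.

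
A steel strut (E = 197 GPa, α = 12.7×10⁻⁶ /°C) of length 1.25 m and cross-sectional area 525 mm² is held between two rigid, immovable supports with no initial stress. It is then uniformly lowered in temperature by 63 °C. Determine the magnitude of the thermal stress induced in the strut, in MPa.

σ ≈ 158 MPa (tensile)

The supports are rigid, so the total axial strain is zero. The restrained thermal strain is ε = αΔT = 12.7×10⁻⁶ × 63 = 800.1×10⁻⁶.
σ = EαΔT = 197×10³ × 12.7×10⁻⁶ × 63 = 157.6 MPa (tensile; the strut is trying to contract).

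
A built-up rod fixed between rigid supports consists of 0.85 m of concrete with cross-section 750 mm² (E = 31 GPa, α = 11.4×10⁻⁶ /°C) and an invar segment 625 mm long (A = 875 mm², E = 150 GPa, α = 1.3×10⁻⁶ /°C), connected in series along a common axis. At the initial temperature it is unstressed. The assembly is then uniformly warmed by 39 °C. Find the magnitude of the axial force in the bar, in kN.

P ≈ 9.91 kN (compressive)

With the walls removed the bar would change length by δ_free = Σ αᵢΔT Lᵢ = 11.4×10⁻⁶×39×850 + 1.3×10⁻⁶×39×625 = 0.4096 mm.
The walls prevent any net length change, so an axial force P (same in every segment) develops. Compatibility: P · Σ Lᵢ/(AᵢEᵢ) = δ_free.
The series flexibility is Σ Lᵢ/(AᵢEᵢ) = 850/(750×31×10³) + 625/(875×150×10³) = 4.132×10⁻⁵ mm/N.
Hence P = δ_free / Σ(L/AE) = 0.4096/4.132×10⁻⁵ = 9.913 kN (compressive).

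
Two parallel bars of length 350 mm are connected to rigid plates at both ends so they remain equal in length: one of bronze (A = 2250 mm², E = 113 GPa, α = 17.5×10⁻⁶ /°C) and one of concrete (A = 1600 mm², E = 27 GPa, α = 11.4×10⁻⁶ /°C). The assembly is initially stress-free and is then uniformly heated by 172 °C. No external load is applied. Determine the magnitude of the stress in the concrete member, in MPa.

σ ≈ 24.2 MPa (tensile)

Both members must finish at the same length. With the larger α, the bronze tends to over-expand; the plates restrain it, putting the bronze in compression and the concrete in tension. With no external load the two internal forces are equal and opposite, magnitude P.
Equating the net (thermal + elastic) strains gives |α₁ − α₂|·ΔT = P·[1/(A₁E₁) + 1/(A₂E₂)].
|α₁ − α₂|·ΔT = 6.1×10⁻⁶ × 172 = 0.001049.
1/(A₁E₁) + 1/(A₂E₂) = 1/(2250×113×10³) + 1/(1600×27×10³) = 2.708×10⁻⁸ N⁻¹.
P = 0.001049 / 2.708×10⁻⁸ = 38740 N = 38.74 kN.
σ_{concrete} = P/A₂ = 38740/1600 = 24.21 MPa, tensile.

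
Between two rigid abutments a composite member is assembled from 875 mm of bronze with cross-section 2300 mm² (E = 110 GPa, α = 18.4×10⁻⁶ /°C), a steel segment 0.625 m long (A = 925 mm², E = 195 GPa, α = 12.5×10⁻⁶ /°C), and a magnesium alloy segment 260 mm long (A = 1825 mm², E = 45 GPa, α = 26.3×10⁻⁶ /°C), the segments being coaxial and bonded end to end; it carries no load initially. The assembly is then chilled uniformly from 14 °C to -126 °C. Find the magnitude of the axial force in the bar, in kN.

With the walls removed the bar would change length by δ_free = Σ αᵢΔT Lᵢ = 18.4×10⁻⁶×140×875 + 12.5×10⁻⁶×140×625 + 26.3×10⁻⁶×140×260 = 4.305 mm.
The walls prevent any net length change, so an axial force P (same in every segment) develops. Compatibility: P · Σ Lᵢ/(AᵢEᵢ) = δ_free.
Σ Lᵢ/(AᵢEᵢ) = 875/(2300×110×10³) + 625/(925×195×10³) + 260/(1825×45×10³) = 1.009×10⁻⁵ mm/N.
So P = 4.305 / 1.009×10⁻⁵ = 426.7 kN, tensile.

P ≈ 427 kN (tensile)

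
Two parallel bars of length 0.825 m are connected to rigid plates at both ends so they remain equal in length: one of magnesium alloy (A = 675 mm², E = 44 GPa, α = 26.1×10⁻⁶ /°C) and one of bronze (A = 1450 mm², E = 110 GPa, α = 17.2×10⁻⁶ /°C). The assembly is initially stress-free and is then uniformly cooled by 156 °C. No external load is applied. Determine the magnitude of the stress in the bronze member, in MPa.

σ ≈ 24 MPa (compressive)

Equilibrium of a rigid end plate with no external load gives equal and opposite internal forces ±P in the two members. Since α_{magnesium alloy} > α_{bronze}, cooling drives the magnesium alloy into tension and the bronze into compression.
Setting the final lengths equal and cancelling L: (α₁ − α₂)ΔT = P/(A₁E₁) + P/(A₂E₂).
|α₁ − α₂|·ΔT = 8.9×10⁻⁶ × 156 = 0.001388.
1/(A₁E₁) + 1/(A₂E₂) = 1/(675×44×10³) + 1/(1450×110×10³) = 3.994×10⁻⁸ N⁻¹.
P = 0.001388 / 3.994×10⁻⁸ = 34760 N = 34.76 kN.
σ_{bronze} = P/A₂ = 34760/1450 = 23.97 MPa, compressive.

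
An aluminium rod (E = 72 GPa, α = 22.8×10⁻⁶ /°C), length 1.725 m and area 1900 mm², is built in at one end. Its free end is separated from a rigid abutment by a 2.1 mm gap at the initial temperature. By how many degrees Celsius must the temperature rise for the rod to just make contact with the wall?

ΔT ≈ 53.4 °C

The gap closes when αΔT L = 2.1 mm, since the rod is still unstressed at that instant.
So ΔT = g/(αL) = 2.1/(22.8×10⁻⁶ × 1725) = 53.39 °C.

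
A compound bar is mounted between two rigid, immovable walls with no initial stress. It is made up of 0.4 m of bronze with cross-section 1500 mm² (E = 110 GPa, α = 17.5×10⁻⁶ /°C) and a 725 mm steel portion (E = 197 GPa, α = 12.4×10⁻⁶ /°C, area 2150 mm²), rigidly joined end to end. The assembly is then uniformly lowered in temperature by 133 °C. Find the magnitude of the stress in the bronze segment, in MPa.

With the walls removed the bar would change length by δ_free = Σ αᵢΔT Lᵢ = 17.5×10⁻⁶×133×400 + 12.4×10⁻⁶×133×725 = 2.127 mm.
The walls prevent any net length change, so an axial force P (same in every segment) develops. Compatibility: P · Σ Lᵢ/(AᵢEᵢ) = δ_free.
The series flexibility is Σ Lᵢ/(AᵢEᵢ) = 400/(1500×110×10³) + 725/(2150×197×10³) = 4.136×10⁻⁶ mm/N.
P = 2.127 / 4.136×10⁻⁶ = 514200 N = 514.2 kN, tensile.
σ_{bronze} = P / A = 514200 / 1500 = 342.8 MPa.

σ ≈ 343 MPa (tensile)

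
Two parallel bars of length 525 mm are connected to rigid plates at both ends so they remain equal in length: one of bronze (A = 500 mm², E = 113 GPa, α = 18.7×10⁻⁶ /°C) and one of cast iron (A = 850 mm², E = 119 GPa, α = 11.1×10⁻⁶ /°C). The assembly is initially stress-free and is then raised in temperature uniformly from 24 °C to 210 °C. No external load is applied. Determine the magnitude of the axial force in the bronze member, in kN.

P ≈ 51.2 kN (compressive in the bronze)

Equilibrium of a rigid end plate with no external load gives equal and opposite internal forces ±P in the two members. Since α_{bronze} > α_{cast iron}, heating drives the bronze into compression and the cast iron into tension.
Equating the net (thermal + elastic) strains gives |α₁ − α₂|·ΔT = P·[1/(A₁E₁) + 1/(A₂E₂)].
|α₁ − α₂|·ΔT = 7.6×10⁻⁶ × 186 = 0.001414.
1/(A₁E₁) + 1/(A₂E₂) = 1/(500×113×10³) + 1/(850×119×10³) = 2.759×10⁻⁸ N⁻¹.
So P = 0.001414 / 2.759×10⁻⁸ = 51.24 kN.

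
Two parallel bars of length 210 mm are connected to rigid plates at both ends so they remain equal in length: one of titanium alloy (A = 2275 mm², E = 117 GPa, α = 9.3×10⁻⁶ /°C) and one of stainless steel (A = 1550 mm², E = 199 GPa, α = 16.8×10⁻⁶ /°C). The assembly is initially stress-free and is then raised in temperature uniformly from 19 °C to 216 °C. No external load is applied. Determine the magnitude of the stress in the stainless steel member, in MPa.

σ ≈ 136 MPa (compressive)

Both members must finish at the same length. With the larger α, the stainless steel tends to over-expand; the plates restrain it, putting the stainless steel in compression and the titanium alloy in tension. With no external load the two internal forces are equal and opposite, magnitude P.
Equating the net (thermal + elastic) strains gives |α₁ − α₂|·ΔT = P·[1/(A₁E₁) + 1/(A₂E₂)].
|α₁ − α₂|·ΔT = 7.5×10⁻⁶ × 197 = 0.001477.
1/(A₁E₁) + 1/(A₂E₂) = 1/(2275×117×10³) + 1/(1550×199×10³) = 6.999×10⁻⁹ N⁻¹.
P = 0.001477 / 6.999×10⁻⁹ = 211100 N = 211.1 kN.
σ_{stainless steel} = P/A₂ = 211100/1550 = 136.2 MPa, compressive.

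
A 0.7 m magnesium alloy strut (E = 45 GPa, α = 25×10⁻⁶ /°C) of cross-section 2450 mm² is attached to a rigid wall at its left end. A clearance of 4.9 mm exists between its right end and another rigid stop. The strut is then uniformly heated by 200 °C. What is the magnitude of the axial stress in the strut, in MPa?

σ ≈ 0 MPa

Unrestrained expansion: δ_free = αΔT L = 25×10⁻⁶ × 200 × 700 = 3.5 mm.
This is smaller than the 4.9 mm clearance, so the strut expands freely without reaching the stop — the stress is zero.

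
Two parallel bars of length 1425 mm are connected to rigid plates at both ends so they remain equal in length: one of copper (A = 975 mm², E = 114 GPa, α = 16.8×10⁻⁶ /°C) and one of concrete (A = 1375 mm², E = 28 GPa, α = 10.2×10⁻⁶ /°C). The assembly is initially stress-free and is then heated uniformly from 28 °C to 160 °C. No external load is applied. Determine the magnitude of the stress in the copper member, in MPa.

σ ≈ 25.6 MPa (compressive)

Equilibrium of a rigid end plate with no external load gives equal and opposite internal forces ±P in the two members. Since α_{copper} > α_{concrete}, heating drives the copper into compression and the concrete into tension.
Setting the final lengths equal and cancelling L: (α₁ − α₂)ΔT = P/(A₁E₁) + P/(A₂E₂).
|α₁ − α₂|·ΔT = 6.6×10⁻⁶ × 132 = 0.0008712.
1/(A₁E₁) + 1/(A₂E₂) = 1/(975×114×10³) + 1/(1375×28×10³) = 3.497×10⁻⁸ N⁻¹.
P = 0.0008712 / 3.497×10⁻⁸ = 24910 N = 24.91 kN.
σ_{copper} = P/A₁ = 24910/975 = 25.55 MPa, compressive.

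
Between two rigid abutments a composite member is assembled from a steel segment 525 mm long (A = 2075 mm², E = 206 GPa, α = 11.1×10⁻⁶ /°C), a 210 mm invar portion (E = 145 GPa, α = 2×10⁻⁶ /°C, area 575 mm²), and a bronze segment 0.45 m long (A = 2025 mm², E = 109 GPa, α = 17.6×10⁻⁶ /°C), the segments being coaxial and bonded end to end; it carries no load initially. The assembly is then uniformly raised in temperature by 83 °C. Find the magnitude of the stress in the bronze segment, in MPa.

σ ≈ 100 MPa (compressive)

Free thermal expansion of the whole bar: Σ αᵢΔT Lᵢ = 11.1×10⁻⁶×83×525 + 2×10⁻⁶×83×210 + 17.6×10⁻⁶×83×450 = 1.176 mm.
The rigid supports impose zero overall length change; the single axial force P common to all segments must satisfy P Σ Lᵢ/(AᵢEᵢ) = δ_free.
Σ Lᵢ/(AᵢEᵢ) = 525/(2075×206×10³) + 210/(575×145×10³) + 450/(2025×109×10³) = 5.786×10⁻⁶ mm/N.
P = 1.176 / 5.786×10⁻⁶ = 203200 N = 203.2 kN, compressive.
σ_{bronze} = P / A = 203200 / 2025 = 100.4 MPa.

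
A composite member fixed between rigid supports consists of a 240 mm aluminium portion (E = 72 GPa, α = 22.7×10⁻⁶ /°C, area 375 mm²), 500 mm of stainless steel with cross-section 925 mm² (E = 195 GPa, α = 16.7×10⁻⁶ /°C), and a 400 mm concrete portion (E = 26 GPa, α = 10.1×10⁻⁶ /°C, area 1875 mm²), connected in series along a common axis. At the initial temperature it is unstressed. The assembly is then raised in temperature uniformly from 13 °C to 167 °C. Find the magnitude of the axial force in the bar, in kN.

P ≈ 138 kN (compressive)

Free thermal expansion of the whole bar: Σ αᵢΔT Lᵢ = 22.7×10⁻⁶×154×240 + 16.7×10⁻⁶×154×500 + 10.1×10⁻⁶×154×400 = 2.747 mm.
Since the ends are fixed, an axial force P builds up, equal in every segment, with P · Σ Lᵢ/(AᵢEᵢ) = δ_free.
Σ Lᵢ/(AᵢEᵢ) = 240/(375×72×10³) + 500/(925×195×10³) + 400/(1875×26×10³) = 1.987×10⁻⁵ mm/N.
P = 2.747 / 1.987×10⁻⁵ = 138300 N = 138.3 kN, compressive.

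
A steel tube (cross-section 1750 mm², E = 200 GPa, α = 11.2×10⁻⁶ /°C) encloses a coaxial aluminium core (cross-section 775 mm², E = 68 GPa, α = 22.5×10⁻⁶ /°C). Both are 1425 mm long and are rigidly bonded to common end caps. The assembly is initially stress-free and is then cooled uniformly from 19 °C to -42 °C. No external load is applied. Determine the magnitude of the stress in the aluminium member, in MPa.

Equilibrium of a rigid end plate with no external load gives equal and opposite internal forces ±P in the two members. Since α_{aluminium} > α_{steel}, cooling drives the aluminium into tension and the steel into compression.
Compatibility of the two members (thermal + elastic change equal): (α₁ − α₂)ΔT = P·[1/(A₁E₁) + 1/(A₂E₂)].
|α₁ − α₂|·ΔT = 11.3×10⁻⁶ × 61 = 0.0006893.
1/(A₁E₁) + 1/(A₂E₂) = 1/(1750×200×10³) + 1/(775×68×10³) = 2.183×10⁻⁸ N⁻¹.
So P = 0.0006893 / 2.183×10⁻⁸ = 31.57 kN.
σ_{aluminium} = P/A₂ = 31570/775 = 40.74 MPa, tensile.

σ ≈ 40.7 MPa (tensile)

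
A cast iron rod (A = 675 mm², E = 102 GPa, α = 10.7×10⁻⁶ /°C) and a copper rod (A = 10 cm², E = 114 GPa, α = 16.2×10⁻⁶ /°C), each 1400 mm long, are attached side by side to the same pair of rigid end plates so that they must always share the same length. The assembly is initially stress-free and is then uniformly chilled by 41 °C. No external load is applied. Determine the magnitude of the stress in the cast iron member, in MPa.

σ ≈ 14.3 MPa (compressive)

Equilibrium of a rigid end plate with no external load gives equal and opposite internal forces ±P in the two members. Since α_{copper} > α_{cast iron}, cooling drives the copper into tension and the cast iron into compression.
Compatibility of the two members (thermal + elastic change equal): (α₁ − α₂)ΔT = P·[1/(A₁E₁) + 1/(A₂E₂)].
|α₁ − α₂|·ΔT = 5.5×10⁻⁶ × 41 = 0.0002255.
1/(A₁E₁) + 1/(A₂E₂) = 1/(675×102×10³) + 1/(1000×114×10³) = 2.33×10⁻⁸ N⁻¹.
So P = 0.0002255 / 2.33×10⁻⁸ = 9.68 kN.
σ_{cast iron} = P/A₁ = 9680/675 = 14.34 MPa, compressive.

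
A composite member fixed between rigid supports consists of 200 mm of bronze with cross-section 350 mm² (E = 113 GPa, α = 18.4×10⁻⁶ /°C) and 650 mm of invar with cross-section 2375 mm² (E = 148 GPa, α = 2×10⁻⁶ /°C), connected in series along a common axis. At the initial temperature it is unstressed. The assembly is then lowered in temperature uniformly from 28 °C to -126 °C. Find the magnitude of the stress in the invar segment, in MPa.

σ ≈ 46.8 MPa (tensile)

With the walls removed the bar would change length by δ_free = Σ αᵢΔT Lᵢ = 18.4×10⁻⁶×154×200 + 2×10⁻⁶×154×650 = 0.7669 mm.
The walls prevent any net length change, so an axial force P (same in every segment) develops. Compatibility: P · Σ Lᵢ/(AᵢEᵢ) = δ_free.
Σ Lᵢ/(AᵢEᵢ) = 200/(350×113×10³) + 650/(2375×148×10³) = 6.906×10⁻⁶ mm/N.
P = 0.7669 / 6.906×10⁻⁶ = 111000 N = 111 kN, tensile.
σ_{invar} = P / A = 111000 / 2375 = 46.76 MPa.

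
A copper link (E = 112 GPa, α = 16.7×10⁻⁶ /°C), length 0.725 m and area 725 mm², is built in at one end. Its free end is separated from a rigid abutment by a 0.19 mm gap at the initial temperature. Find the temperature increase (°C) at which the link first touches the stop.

ΔT ≈ 15.7 °C

Contact occurs when the free expansion equals the gap: αΔT L = 0.19 mm.
ΔT = 0.19 / (16.7×10⁻⁶ × 725) = 15.69 °C.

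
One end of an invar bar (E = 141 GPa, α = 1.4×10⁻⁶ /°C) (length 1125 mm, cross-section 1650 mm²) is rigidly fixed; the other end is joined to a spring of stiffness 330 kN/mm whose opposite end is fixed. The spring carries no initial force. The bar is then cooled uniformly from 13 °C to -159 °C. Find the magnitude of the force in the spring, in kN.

P ≈ 34.4 kN

Free thermal contraction: δ_free = αΔT L = 1.4×10⁻⁶ × 172 × 1125 = 0.2709 mm.
With a force P in the spring, the elastic change of the bar is PL/(AE) and that of the spring is P/k; compatibility requires their sum to equal δ_free.
So P = δ_free / [L/(AE) + 1/k] = 0.2709 / [ 1125/(1650×141×10³) + 1/(330×10³) ].
P = 0.2709 / 7.866×10⁻⁶ = 34440 N.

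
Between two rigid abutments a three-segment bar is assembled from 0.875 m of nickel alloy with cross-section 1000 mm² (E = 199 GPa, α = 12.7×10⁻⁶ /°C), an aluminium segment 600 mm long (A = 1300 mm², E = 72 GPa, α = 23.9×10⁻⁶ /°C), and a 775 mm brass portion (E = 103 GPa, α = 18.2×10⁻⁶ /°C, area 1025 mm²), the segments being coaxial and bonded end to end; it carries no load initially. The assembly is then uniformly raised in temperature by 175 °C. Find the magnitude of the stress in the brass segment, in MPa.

σ ≈ 372 MPa (compressive)

With the walls removed the bar would change length by δ_free = Σ αᵢΔT Lᵢ = 12.7×10⁻⁶×175×875 + 23.9×10⁻⁶×175×600 + 18.2×10⁻⁶×175×775 = 6.923 mm.
The rigid supports impose zero overall length change; the single axial force P common to all segments must satisfy P Σ Lᵢ/(AᵢEᵢ) = δ_free.
Σ Lᵢ/(AᵢEᵢ) = 875/(1000×199×10³) + 600/(1300×72×10³) + 775/(1025×103×10³) = 1.815×10⁻⁵ mm/N.
Hence P = δ_free / Σ(L/AE) = 6.923/1.815×10⁻⁵ = 381.5 kN (compressive).
σ_{brass} = P / A = 381500 / 1025 = 372.1 MPa.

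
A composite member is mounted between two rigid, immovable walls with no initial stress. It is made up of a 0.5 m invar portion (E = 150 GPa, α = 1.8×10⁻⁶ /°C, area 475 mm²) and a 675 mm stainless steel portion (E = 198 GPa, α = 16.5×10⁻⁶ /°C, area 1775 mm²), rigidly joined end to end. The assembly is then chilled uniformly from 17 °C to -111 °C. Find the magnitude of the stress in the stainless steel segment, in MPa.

If the supports were absent, the total length change would be Σ αᵢΔT Lᵢ = 1.8×10⁻⁶×128×500 + 16.5×10⁻⁶×128×675 = 1.541 mm.
Since the ends are fixed, an axial force P builds up, equal in every segment, with P · Σ Lᵢ/(AᵢEᵢ) = δ_free.
The series flexibility is Σ Lᵢ/(AᵢEᵢ) = 500/(475×150×10³) + 675/(1775×198×10³) = 8.938×10⁻⁶ mm/N.
P = 1.541 / 8.938×10⁻⁶ = 172400 N = 172.4 kN, tensile.
σ_{stainless steel} = P / A = 172400 / 1775 = 97.12 MPa.

σ ≈ 97.1 MPa (tensile)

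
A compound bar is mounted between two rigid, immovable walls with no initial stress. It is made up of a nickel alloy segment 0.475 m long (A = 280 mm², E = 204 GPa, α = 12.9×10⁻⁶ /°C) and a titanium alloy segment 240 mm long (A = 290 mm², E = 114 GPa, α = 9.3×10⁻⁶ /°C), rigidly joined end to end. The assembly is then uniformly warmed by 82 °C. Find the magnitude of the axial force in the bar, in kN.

With the walls removed the bar would change length by δ_free = Σ αᵢΔT Lᵢ = 12.9×10⁻⁶×82×475 + 9.3×10⁻⁶×82×240 = 0.6855 mm.
The walls prevent any net length change, so an axial force P (same in every segment) develops. Compatibility: P · Σ Lᵢ/(AᵢEᵢ) = δ_free.
Σ Lᵢ/(AᵢEᵢ) = 475/(280×204×10³) + 240/(290×114×10³) = 1.558×10⁻⁵ mm/N.
So P = 0.6855 / 1.558×10⁻⁵ = 44.01 kN, compressive.

P ≈ 44 kN (compressive)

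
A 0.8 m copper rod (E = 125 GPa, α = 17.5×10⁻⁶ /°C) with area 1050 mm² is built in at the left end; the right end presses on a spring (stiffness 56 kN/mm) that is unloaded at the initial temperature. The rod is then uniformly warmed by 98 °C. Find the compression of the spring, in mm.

If the spring were absent the rod would lengthen by αΔT L = 17.5×10⁻⁶ × 98 × 800 = 1.372 mm.
Let P be the compressive force at the spring. The rod shortens elastically by PL/(AE) and the spring compresses by P/k; together these equal δ_free.
P [ L/(AE) + 1/k ] = δ_free → P [ 800/(1050×125×10³) + 1/(56×10³) ] = 1.372.
P = 1.372 / 2.395×10⁻⁵ = 57280 N.
Spring compression = P/k = 57280/(56×10³) = 1.023 mm.

δ ≈ 1.02 mm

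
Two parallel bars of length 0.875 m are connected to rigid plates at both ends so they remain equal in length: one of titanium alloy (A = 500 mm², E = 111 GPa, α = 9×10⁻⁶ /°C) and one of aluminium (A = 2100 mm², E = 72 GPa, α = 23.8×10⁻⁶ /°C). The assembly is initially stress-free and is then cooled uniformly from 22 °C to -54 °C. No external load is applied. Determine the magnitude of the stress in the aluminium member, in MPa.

The aluminium has the larger α, so on cooling it would change length more than the titanium alloy if both were free. The rigid plates force a common final length, so the aluminium is put into tension and the titanium alloy into compression, with equal and opposite forces P (no external load).
Compatibility of the two members (thermal + elastic change equal): (α₁ − α₂)ΔT = P·[1/(A₁E₁) + 1/(A₂E₂)].
|α₁ − α₂|·ΔT = 14.8×10⁻⁶ × 76 = 0.001125.
1/(A₁E₁) + 1/(A₂E₂) = 1/(500×111×10³) + 1/(2100×72×10³) = 2.463×10⁻⁸ N⁻¹.
So P = 0.001125 / 2.463×10⁻⁸ = 45.66 kN.
σ_{aluminium} = P/A₂ = 45660/2100 = 21.75 MPa, tensile.

σ ≈ 21.7 MPa (tensile)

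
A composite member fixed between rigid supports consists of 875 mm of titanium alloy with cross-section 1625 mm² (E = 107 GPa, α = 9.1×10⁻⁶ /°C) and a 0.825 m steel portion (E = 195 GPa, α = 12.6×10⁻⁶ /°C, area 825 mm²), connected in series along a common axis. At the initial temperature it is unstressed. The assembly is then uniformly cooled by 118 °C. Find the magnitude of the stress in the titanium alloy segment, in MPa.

If the supports were absent, the total length change would be Σ αᵢΔT Lᵢ = 9.1×10⁻⁶×118×875 + 12.6×10⁻⁶×118×825 = 2.166 mm.
Since the ends are fixed, an axial force P builds up, equal in every segment, with P · Σ Lᵢ/(AᵢEᵢ) = δ_free.
The series flexibility is Σ Lᵢ/(AᵢEᵢ) = 875/(1625×107×10³) + 825/(825×195×10³) = 1.016×10⁻⁵ mm/N.
P = 2.166 / 1.016×10⁻⁵ = 213200 N = 213.2 kN, tensile.
σ_{titanium alloy} = P / A = 213200 / 1625 = 131.2 MPa.

σ ≈ 131 MPa (tensile)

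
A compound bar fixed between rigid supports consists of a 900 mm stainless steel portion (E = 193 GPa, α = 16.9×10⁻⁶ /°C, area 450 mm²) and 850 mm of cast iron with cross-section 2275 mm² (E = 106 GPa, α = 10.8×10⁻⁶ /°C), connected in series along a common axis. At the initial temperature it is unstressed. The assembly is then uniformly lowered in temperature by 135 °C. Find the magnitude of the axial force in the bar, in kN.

Free thermal contraction of the whole bar: Σ αᵢΔT Lᵢ = 16.9×10⁻⁶×135×900 + 10.8×10⁻⁶×135×850 = 3.293 mm.
The walls prevent any net length change, so an axial force P (same in every segment) develops. Compatibility: P · Σ Lᵢ/(AᵢEᵢ) = δ_free.
The series flexibility is Σ Lᵢ/(AᵢEᵢ) = 900/(450×193×10³) + 850/(2275×106×10³) = 1.389×10⁻⁵ mm/N.
Hence P = δ_free / Σ(L/AE) = 3.293/1.389×10⁻⁵ = 237.1 kN (tensile).

P ≈ 237 kN (tensile)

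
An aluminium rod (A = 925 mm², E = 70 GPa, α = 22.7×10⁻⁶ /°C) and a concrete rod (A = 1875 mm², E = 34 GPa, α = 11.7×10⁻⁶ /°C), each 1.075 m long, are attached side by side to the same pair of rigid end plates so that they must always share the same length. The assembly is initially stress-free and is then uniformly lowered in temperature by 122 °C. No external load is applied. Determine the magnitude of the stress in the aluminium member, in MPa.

σ ≈ 46.6 MPa (tensile)

The aluminium has the larger α, so on cooling it would change length more than the concrete if both were free. The rigid plates force a common final length, so the aluminium is put into tension and the concrete into compression, with equal and opposite forces P (no external load).
Setting the final lengths equal and cancelling L: (α₁ − α₂)ΔT = P/(A₁E₁) + P/(A₂E₂).
|α₁ − α₂|·ΔT = 11×10⁻⁶ × 122 = 0.001342.
1/(A₁E₁) + 1/(A₂E₂) = 1/(925×70×10³) + 1/(1875×34×10³) = 3.113×10⁻⁸ N⁻¹.
So P = 0.001342 / 3.113×10⁻⁸ = 43.11 kN.
σ_{aluminium} = P/A₁ = 43110/925 = 46.6 MPa, tensile.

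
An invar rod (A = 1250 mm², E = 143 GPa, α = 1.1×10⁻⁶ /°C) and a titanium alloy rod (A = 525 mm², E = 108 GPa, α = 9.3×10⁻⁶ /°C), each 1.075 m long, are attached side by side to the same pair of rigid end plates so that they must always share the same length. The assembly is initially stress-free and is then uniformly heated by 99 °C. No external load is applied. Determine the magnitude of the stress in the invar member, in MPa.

σ ≈ 28 MPa (tensile)

Both members must finish at the same length. With the larger α, the titanium alloy tends to over-expand; the plates restrain it, putting the titanium alloy in compression and the invar in tension. With no external load the two internal forces are equal and opposite, magnitude P.
Equating the net (thermal + elastic) strains gives |α₁ − α₂|·ΔT = P·[1/(A₁E₁) + 1/(A₂E₂)].
|α₁ − α₂|·ΔT = 8.2×10⁻⁶ × 99 = 0.0008118.
1/(A₁E₁) + 1/(A₂E₂) = 1/(1250×143×10³) + 1/(525×108×10³) = 2.323×10⁻⁸ N⁻¹.
So P = 0.0008118 / 2.323×10⁻⁸ = 34.94 kN.
σ_{invar} = P/A₁ = 34940/1250 = 27.96 MPa, tensile.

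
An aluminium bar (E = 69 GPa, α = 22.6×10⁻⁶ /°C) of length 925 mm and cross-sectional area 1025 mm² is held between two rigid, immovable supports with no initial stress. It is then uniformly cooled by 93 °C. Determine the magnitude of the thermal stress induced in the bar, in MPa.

The supports are rigid, so the total axial strain is zero. The restrained thermal strain is ε = αΔT = 22.6×10⁻⁶ × 93 = 2101.8×10⁻⁶.
Hence σ = E·αΔT = 69×10³ × 2101.8×10⁻⁶ = 145 MPa, tensile.

σ ≈ 145 MPa (tensile)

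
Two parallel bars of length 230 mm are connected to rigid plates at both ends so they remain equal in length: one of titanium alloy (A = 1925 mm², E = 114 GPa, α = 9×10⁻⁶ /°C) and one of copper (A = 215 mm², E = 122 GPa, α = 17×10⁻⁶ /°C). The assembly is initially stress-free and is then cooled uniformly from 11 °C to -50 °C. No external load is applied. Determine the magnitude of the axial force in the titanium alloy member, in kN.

Both members must finish at the same length. With the larger α, the copper tends to over-contract; the plates restrain it, putting the copper in tension and the titanium alloy in compression. With no external load the two internal forces are equal and opposite, magnitude P.
Compatibility of the two members (thermal + elastic change equal): (α₁ − α₂)ΔT = P·[1/(A₁E₁) + 1/(A₂E₂)].
|α₁ − α₂|·ΔT = 8×10⁻⁶ × 61 = 0.000488.
1/(A₁E₁) + 1/(A₂E₂) = 1/(1925×114×10³) + 1/(215×122×10³) = 4.268×10⁻⁸ N⁻¹.
So P = 0.000488 / 4.268×10⁻⁸ = 11.43 kN.

P ≈ 11.4 kN (compressive in the titanium alloy)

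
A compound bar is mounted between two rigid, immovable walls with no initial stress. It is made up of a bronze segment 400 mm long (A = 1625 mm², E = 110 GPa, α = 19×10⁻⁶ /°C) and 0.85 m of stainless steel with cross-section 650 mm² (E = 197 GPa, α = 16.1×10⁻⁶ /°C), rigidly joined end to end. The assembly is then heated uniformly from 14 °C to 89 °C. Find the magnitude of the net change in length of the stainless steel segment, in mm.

Free thermal expansion of the whole bar: Σ αᵢΔT Lᵢ = 19×10⁻⁶×75×400 + 16.1×10⁻⁶×75×850 = 1.596 mm.
Since the ends are fixed, an axial force P builds up, equal in every segment, with P · Σ Lᵢ/(AᵢEᵢ) = δ_free.
Σ Lᵢ/(AᵢEᵢ) = 400/(1625×110×10³) + 850/(650×197×10³) = 8.876×10⁻⁶ mm/N.
Hence P = δ_free / Σ(L/AE) = 1.596/8.876×10⁻⁶ = 179.9 kN (compressive).
For the stainless steel segment, free thermal change = 16.1×10⁻⁶×75×850 = 1.026 mm and elastic change from P = 179900×850/(650×197×10³) = 1.194 mm; these oppose, so the net change is 0.168 mm (segment shortens).

|ΔL| ≈ 0.168 mm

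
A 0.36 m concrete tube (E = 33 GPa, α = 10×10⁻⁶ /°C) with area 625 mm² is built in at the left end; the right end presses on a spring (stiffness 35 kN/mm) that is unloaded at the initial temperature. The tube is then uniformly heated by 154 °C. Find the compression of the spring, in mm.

δ ≈ 0.344 mm

The unrestrained thermal change is αΔT L = 10×10⁻⁶ × 154 × 360 = 0.5544 mm.
With a force P in the spring, the elastic change of the tube is PL/(AE) and that of the spring is P/k; compatibility requires their sum to equal δ_free.
P [ L/(AE) + 1/k ] = δ_free → P [ 360/(625×33×10³) + 1/(35×10³) ] = 0.5544.
P = 0.5544 / 4.603×10⁻⁵ = 12050 N.
Spring compression = P/k = 12050/(35×10³) = 0.3442 mm.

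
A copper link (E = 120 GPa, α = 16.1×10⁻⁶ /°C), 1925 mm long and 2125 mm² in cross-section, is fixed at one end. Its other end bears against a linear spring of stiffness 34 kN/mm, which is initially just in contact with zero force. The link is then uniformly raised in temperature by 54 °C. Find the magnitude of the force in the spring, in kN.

The unrestrained thermal change is αΔT L = 16.1×10⁻⁶ × 54 × 1925 = 1.674 mm.
Let P be the compressive force at the spring. The link shortens elastically by PL/(AE) and the spring compresses by P/k; together these equal δ_free.
So P = δ_free / [L/(AE) + 1/k] = 1.674 / [ 1925/(2125×120×10³) + 1/(34×10³) ].
P = 1.674 / 3.696×10⁻⁵ = 45280 N.

P ≈ 45.3 kN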